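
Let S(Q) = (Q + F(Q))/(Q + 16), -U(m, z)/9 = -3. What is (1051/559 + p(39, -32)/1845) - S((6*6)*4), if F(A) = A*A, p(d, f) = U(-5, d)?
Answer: -29475031/229190 ≈ -128.61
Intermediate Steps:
U(m, z) = 27 (U(m, z) = -9*(-3) = 27)
p(d, f) = 27
F(A) = A**2
S(Q) = (Q + Q**2)/(16 + Q) (S(Q) = (Q + Q**2)/(Q + 16) = (Q + Q**2)/(16 + Q))
(1051/559 + p(39, -32)/1845) - S((6*6)*4) = (1051/559 + 27/1845) - (6*6)*4*(1 + (6*6)*4)/(16 + (6*6)*4) = (1051*(1/559) + 27*(1/1845)) - 36*4*(1 + 36*4)/(16 + 36*4) = (1051/559 + 3/205) - 144*(1 + 144)/(16 + 144) = 217132/114595 - 144*145/160 = 217132/114595 - 1*261/2 = 217132/114595 - 261/2 = -29475031/229190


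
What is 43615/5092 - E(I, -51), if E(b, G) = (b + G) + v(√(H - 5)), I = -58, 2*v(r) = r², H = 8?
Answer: 591005/5092 ≈ 116.07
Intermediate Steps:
v(r) = r²/2
E(b, G) = 3/2 + G + b (E(b, G) = (b + G) + (√(8 - 5))²/2 = (G + b) + (√3)²/2 = (G + b) + (½)*3 = (G + b) + 3/2 = 3/2 + G + b)
43615/5092 - E(I, -51) = 43615/5092 - (3/2 - 51 - 58) = 43615*(1/5092) - 1*(-215/2) = 43615/5092 + 215/2 = 591005/5092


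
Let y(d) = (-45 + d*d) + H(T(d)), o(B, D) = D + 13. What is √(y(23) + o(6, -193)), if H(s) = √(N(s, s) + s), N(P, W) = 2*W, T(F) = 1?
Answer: √(304 + √3) ≈ 17.485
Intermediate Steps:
o(B, D) = 13 + D
H(s) = √3*√s (H(s) = √(2*s + s) = √(3*s) = √3*√s)
y(d) = -45 + √3 + d² (y(d) = (-45 + d*d) + √3*√1 = (-45 + d²) + √3*1 = (-45 + d²) + √3 = -45 + √3 + d²)
√(y(23) + o(6, -193)) = √((-45 + √3 + 23²) + (13 - 193)) = √((-45 + √3 + 529) - 180) = √((484 + √3) - 180) = √(304 + √3)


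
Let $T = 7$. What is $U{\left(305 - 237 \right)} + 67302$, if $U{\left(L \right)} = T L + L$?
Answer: $67846$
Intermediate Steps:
$U{\left(L \right)} = 8 L$ ($U{\left(L \right)} = 7 L + L = 8 L$)
$U{\left(305 - 237 \right)} + 67302 = 8 \left(305 - 237\right) + 67302 = 8 \cdot 68 + 67302 = 544 + 67302 = 67846$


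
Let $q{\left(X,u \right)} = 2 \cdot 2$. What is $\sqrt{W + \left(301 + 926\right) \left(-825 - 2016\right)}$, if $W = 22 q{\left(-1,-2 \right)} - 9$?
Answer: $2 i \sqrt{871457} \approx 1867.0 i$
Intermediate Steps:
$q{\left(X,u \right)} = 4$
$W = 79$ ($W = 22 \cdot 4 - 9 = 88 - 9 = 79$)
$\sqrt{W + \left(301 + 926\right) \left(-825 - 2016\right)} = \sqrt{79 + \left(301 + 926\right) \left(-825 - 2016\right)} = \sqrt{79 + 1227 \left(-2841\right)} = \sqrt{79 - 3485907} = \sqrt{-3485828} = 2 i \sqrt{871457}$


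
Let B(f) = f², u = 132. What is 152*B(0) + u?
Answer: 132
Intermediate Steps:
152*B(0) + u = 152*0² + 132 = 152*0 + 132 = 0 + 132 = 132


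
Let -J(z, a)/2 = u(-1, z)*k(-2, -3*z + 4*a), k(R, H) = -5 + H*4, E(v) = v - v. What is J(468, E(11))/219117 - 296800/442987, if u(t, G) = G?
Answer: 755211362024/32355327493 ≈ 23.341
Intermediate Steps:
E(v) = 0
k(R, H) = -5 + 4*H
J(z, a) = -2*z*(-5 - 12*z + 16*a) (J(z, a) = -2*z*(-5 + 4*(-3*z + 4*a)) = -2*z*(-5 + (-12*z + 16*a)) = -2*z*(-5 - 12*z + 16*a))
J(468, E(11))/219117 - 296800/442987 = (2*468*(5 - 16*0 + 12*468))/219117 - 296800/442987 = (2*468*(5 + 0 + 5616))*(1/219117) - 296800*1/442987 = (2*468*5621)*(1/219117) - 296800/442987 = 5261256*(1/219117) - 296800/442987 = 1753752/73039 - 296800/442987 = 755211362024/32355327493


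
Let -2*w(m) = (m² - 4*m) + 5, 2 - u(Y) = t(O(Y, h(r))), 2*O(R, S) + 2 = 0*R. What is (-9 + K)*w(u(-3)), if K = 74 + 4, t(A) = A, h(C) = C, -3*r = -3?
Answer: -69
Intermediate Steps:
r = 1 (r = -⅓*(-3) = 1)
O(R, S) = -1 (O(R, S) = -1 + (0*R)/2 = -1 + (½)*0 = -1 + 0 = -1)
u(Y) = 3 (u(Y) = 2 - 1*(-1) = 2 + 1 = 3)
K = 78
w(m) = -5/2 + 2*m - m²/2 (w(m) = -((m² - 4*m) + 5)/2 = -(5 + m² - 4*m)/2 = -5/2 + 2*m - m²/2)
(-9 + K)*w(u(-3)) = (-9 + 78)*(-5/2 + 2*3 - ½*3²) = 69*(-5/2 + 6 - ½*9) = 69*(-5/2 + 6 - 9/2) = 69*(-1) = -69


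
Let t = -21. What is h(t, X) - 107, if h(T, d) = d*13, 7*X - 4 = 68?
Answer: 187/7 ≈ 26.714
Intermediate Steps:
X = 72/7 (X = 4/7 + (⅐)*68 = 4/7 + 68/7 = 72/7 ≈ 10.286)
h(T, d) = 13*d
h(t, X) - 107 = 13*(72/7) - 107 = 936/7 - 107 = 187/7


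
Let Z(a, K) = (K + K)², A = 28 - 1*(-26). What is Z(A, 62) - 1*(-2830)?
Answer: 18206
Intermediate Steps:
A = 54 (A = 28 + 26 = 54)
Z(a, K) = 4*K² (Z(a, K) = (2*K)² = 4*K²)
Z(A, 62) - 1*(-2830) = 4*62² - 1*(-2830) = 4*3844 + 2830 = 15376 + 2830 = 18206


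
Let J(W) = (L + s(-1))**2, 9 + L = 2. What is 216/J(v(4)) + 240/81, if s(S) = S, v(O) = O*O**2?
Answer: 1369/216 ≈ 6.3380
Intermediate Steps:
v(O) = O**3
L = -7 (L = -9 + 2 = -7)
J(W) = 64 (J(W) = (-7 - 1)**2 = (-8)**2 = 64)
216/J(v(4)) + 240/81 = 216/64 + 240/81 = 216*(1/64) + 240*(1/81) = 27/8 + 80/27 = 1369/216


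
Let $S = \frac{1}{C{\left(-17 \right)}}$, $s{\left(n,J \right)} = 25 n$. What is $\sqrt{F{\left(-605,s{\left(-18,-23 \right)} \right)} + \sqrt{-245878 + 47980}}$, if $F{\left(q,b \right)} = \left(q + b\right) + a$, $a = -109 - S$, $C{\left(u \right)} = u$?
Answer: $\frac{\sqrt{-336379 + 289 i \sqrt{197898}}}{17} \approx 6.4076 + 34.713 i$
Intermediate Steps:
$S = - \frac{1}{17}$ ($S = \frac{1}{-17} = - \frac{1}{17} \approx -0.058824$)
$a = - \frac{1852}{17}$ ($a = -109 - - \frac{1}{17} = -109 + \frac{1}{17} = - \frac{1852}{17} \approx -108.94$)
$F{\left(q,b \right)} = - \frac{1852}{17} + b + q$ ($F{\left(q,b \right)} = \left(q + b\right) - \frac{1852}{17} = \left(b + q\right) - \frac{1852}{17} = - \frac{1852}{17} + b + q$)
$\sqrt{F{\left(-605,s{\left(-18,-23 \right)} \right)} + \sqrt{-245878 + 47980}} = \sqrt{\left(- \frac{1852}{17} + 25 \left(-18\right) - 605\right) + \sqrt{-245878 + 47980}} = \sqrt{\left(- \frac{1852}{17} - 450 - 605\right) + \sqrt{-197898}} = \sqrt{- \frac{19787}{17} + i \sqrt{197898}}$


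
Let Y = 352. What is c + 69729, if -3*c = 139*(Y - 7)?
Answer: 53744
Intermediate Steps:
c = -15985 (c = -139*(352 - 7)/3 = -139*345/3 = -1/3*47955 = -15985)
c + 69729 = -15985 + 69729 = 53744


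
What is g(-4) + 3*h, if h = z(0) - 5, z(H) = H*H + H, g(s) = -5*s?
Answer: 5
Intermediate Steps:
z(H) = H + H**2 (z(H) = H**2 + H = H + H**2)
h = -5 (h = 0*(1 + 0) - 5 = 0*1 - 5 = 0 - 5 = -5)
g(-4) + 3*h = -5*(-4) + 3*(-5) = 20 - 15 = 5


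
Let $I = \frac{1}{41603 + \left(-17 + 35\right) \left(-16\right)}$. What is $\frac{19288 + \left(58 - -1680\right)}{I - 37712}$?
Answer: $- \frac{868689190}{1558071279} \approx -0.55754$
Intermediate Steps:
$I = \frac{1}{41315}$ ($I = \frac{1}{41603 + 18 \left(-16\right)} = \frac{1}{41603 - 288} = \frac{1}{41315} \approx 2.4204 \cdot 10^{-5}$)
$\frac{19288 + \left(58 - -1680\right)}{I - 37712} = \frac{19288 + \left(58 - -1680\right)}{\frac{1}{41315} - 37712} = \frac{19288 + \left(58 + 1680\right)}{- \frac{1558071279}{41315}} = \left(19288 + 1738\right) \left(- \frac{41315}{1558071279}\right) = 21026 \left(- \frac{41315}{1558071279}\right) = - \frac{868689190}{1558071279}$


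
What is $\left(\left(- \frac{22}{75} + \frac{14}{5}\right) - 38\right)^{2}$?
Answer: $\frac{7086244}{5625} \approx 1259.8$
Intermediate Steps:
$\left(\left(- \frac{22}{75} + \frac{14}{5}\right) - 38\right)^{2} = \left(\frac{188}{75} - 38\right)^{2} = \left(- \frac{2662}{75}\right)^{2} = \frac{7086244}{5625}$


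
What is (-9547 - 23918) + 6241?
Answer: -27224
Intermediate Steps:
(-9547 - 23918) + 6241 = -33465 + 6241 = -27224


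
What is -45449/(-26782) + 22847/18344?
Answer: 722802405/245644504 ≈ 2.9425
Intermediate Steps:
-45449/(-26782) + 22847/18344 = -45449*(-1/26782) + 22847*(1/18344) = 45449/26782 + 22847/18344 = 722802405/245644504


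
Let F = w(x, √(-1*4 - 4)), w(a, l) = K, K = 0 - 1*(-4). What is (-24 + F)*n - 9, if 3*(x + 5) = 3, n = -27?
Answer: 531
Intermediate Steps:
x = -4 (x = -5 + (⅓)*3 = -5 + 1 = -4)
K = 4 (K = 0 + 4 = 4)
w(a, l) = 4
F = 4
(-24 + F)*n - 9 = (-24 + 4)*(-27) - 9 = -20*(-27) - 9 = 540 - 9 = 531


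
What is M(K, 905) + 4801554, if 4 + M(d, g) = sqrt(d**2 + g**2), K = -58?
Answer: 4801550 + sqrt(822389) ≈ 4.8025e+6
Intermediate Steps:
M(d, g) = -4 + sqrt(d**2 + g**2)
M(K, 905) + 4801554 = (-4 + sqrt((-58)**2 + 905**2)) + 4801554 = (-4 + sqrt(3364 + 819025)) + 4801554 = (-4 + sqrt(822389)) + 4801554 = 4801550 + sqrt(822389)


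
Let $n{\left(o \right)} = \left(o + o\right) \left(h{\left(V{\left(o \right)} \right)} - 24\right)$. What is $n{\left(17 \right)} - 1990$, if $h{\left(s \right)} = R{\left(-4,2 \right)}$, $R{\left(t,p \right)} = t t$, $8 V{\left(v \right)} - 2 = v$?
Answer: $-2262$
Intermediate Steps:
$V{\left(v \right)} = \frac{1}{4} + \frac{v}{8}$
$R{\left(t,p \right)} = t^{2}$
$h{\left(s \right)} = 16$ ($h{\left(s \right)} = \left(-4\right)^{2} = 16$)
$n{\left(o \right)} = - 16 o$ ($n{\left(o \right)} = \left(o + o\right) \left(16 - 24\right) = 2 o \left(-8\right) = - 16 o$)
$n{\left(17 \right)} - 1990 = \left(-16\right) 17 - 1990 = -272 - 1990 = -2262$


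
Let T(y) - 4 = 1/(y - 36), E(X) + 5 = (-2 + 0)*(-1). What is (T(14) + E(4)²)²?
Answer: 81225/484 ≈ 167.82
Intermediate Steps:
E(X) = -3 (E(X) = -5 + (-2 + 0)*(-1) = -5 - 2*(-1) = -5 + 2 = -3)
T(y) = 4 + 1/(-36 + y) (T(y) = 4 + 1/(y - 36) = 4 + 1/(-36 + y))
(T(14) + E(4)²)² = ((-143 + 4*14)/(-36 + 14) + (-3)²)² = ((-143 + 56)/(-22) + 9)² = (-1/22*(-87) + 9)² = (87/22 + 9)² = (285/22)² = 81225/484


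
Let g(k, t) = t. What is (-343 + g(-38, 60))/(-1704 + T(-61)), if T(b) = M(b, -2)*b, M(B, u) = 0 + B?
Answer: -283/2017 ≈ -0.14031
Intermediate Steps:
M(B, u) = B
T(b) = b² (T(b) = b*b = b²)
(-343 + g(-38, 60))/(-1704 + T(-61)) = (-343 + 60)/(-1704 + (-61)²) = -283/(-1704 + 3721) = -283/2017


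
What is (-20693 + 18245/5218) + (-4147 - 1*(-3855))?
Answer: -109481485/5218 ≈ -20982.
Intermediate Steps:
(-20693 + 18245/5218) + (-4147 - 1*(-3855)) = (-20693 + 18245*(1/5218)) + (-4147 + 3855) = (-20693 + 18245/5218) - 292 = -107957829/5218 - 292 = -109481485/5218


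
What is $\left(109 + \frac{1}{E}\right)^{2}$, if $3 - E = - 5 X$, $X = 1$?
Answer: $\frac{762129}{64} \approx 11908.0$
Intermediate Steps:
$E = 8$ ($E = 3 - \left(-5\right) 1 = 3 - -5 = 3 + 5 = 8$)
$\left(109 + \frac{1}{E}\right)^{2} = \left(109 + \frac{1}{8}\right)^{2} = \left(\frac{873}{8}\right)^{2} = \frac{762129}{64}$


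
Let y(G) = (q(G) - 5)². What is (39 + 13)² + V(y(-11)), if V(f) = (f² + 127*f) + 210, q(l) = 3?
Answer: 3438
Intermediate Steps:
y(G) = 4 (y(G) = (3 - 5)² = (-2)² = 4)
V(f) = 210 + f² + 127*f
(39 + 13)² + V(y(-11)) = (39 + 13)² + (210 + 4² + 127*4) = 52² + (210 + 16 + 508) = 2704 + 734 = 3438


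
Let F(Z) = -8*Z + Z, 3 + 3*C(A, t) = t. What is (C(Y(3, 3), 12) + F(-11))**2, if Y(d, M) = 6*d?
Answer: 6400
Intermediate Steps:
C(A, t) = -1 + t/3
F(Z) = -7*Z
(C(Y(3, 3), 12) + F(-11))**2 = ((-1 + (1/3)*12) - 7*(-11))**2 = ((-1 + 4) + 77)**2 = (3 + 77)**2 = 80**2 = 6400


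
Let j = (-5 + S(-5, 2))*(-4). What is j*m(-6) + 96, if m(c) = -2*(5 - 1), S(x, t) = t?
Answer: 0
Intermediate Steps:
m(c) = -8 (m(c) = -2*4 = -8)
j = 12 (j = (-5 + 2)*(-4) = -3*(-4) = 12)
j*m(-6) + 96 = 12*(-8) + 96 = -96 + 96 = 0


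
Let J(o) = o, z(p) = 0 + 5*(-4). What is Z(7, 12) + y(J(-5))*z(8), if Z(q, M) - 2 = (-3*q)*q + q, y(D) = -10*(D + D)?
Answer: -2138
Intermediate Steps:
z(p) = -20 (z(p) = 0 - 20 = -20)
y(D) = -20*D
Z(q, M) = 2 + q - 3*q² (Z(q, M) = 2 + ((-3*q)*q + q) = 2 + (-3*q² + q) = 2 + (q - 3*q²) = 2 + q - 3*q²)
Z(7, 12) + y(J(-5))*z(8) = (2 + 7 - 3*7²) - 20*(-5)*(-20) = (2 + 7 - 3*49) + 100*(-20) = (2 + 7 - 147) - 2000 = -138 - 2000 = -2138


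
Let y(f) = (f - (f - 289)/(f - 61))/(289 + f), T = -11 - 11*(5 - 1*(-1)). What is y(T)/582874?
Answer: -229/355261703 ≈ -6.4460e-7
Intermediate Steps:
T = -77 (T = -11 - 11*(5 + 1) = -11 - 11*6 = -11 - 66 = -77)
y(f) = (f - (-289 + f)/(-61 + f))/(289 + f)
y(T)/582874 = ((289 + (-77)² - 62*(-77))/(-17629 + (-77)² + 228*(-77)))/582874 = ((289 + 5929 + 4774)/(-17629 + 5929 - 17556))*(1/582874) = (10992/(-29256))*(1/582874) = -1/29256*10992*(1/582874) = -458/1219*1/582874 = -229/355261703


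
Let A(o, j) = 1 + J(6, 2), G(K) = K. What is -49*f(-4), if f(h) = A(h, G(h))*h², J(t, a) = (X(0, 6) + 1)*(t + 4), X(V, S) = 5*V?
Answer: -8624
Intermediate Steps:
J(t, a) = 4 + t (J(t, a) = (5*0 + 1)*(t + 4) = (0 + 1)*(4 + t) = 1*(4 + t) = 4 + t)
A(o, j) = 11 (A(o, j) = 1 + (4 + 6) = 1 + 10 = 11)
f(h) = 11*h²
-49*f(-4) = -539*(-4)² = -539*16 = -49*176 = -8624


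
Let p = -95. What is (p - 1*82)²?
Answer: 31329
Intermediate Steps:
(p - 1*82)² = (-95 - 1*82)² = (-95 - 82)² = (-177)² = 31329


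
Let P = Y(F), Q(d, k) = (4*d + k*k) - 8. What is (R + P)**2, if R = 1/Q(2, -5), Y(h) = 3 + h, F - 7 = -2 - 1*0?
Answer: 40401/625 ≈ 64.642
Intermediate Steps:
Q(d, k) = -8 + k**2 + 4*d (Q(d, k) = (4*d + k**2) - 8 = (k**2 + 4*d) - 8 = -8 + k**2 + 4*d)
F = 5 (F = 7 + (-2 - 1*0) = 7 + (-2 + 0) = 7 - 2 = 5)
P = 8 (P = 3 + 5 = 8)
R = 1/25 (R = 1/(-8 + (-5)**2 + 4*2) = 1/(-8 + 25 + 8) = 1/25 ≈ 0.040000)
(R + P)**2 = (1/25 + 8)**2 = (201/25)**2 = 40401/625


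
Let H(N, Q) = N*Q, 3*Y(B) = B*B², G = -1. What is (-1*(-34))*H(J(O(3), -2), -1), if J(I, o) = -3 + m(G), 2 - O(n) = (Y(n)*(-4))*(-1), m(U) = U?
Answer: 136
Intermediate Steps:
Y(B) = B³/3 (Y(B) = (B*B²)/3 = B³/3)
O(n) = 2 - 4*n³/3 (O(n) = 2 - (n³/3)*(-4)*(-1) = 2 - (-4*n³/3)*(-1) = 2 - 4*n³/3)
J(I, o) = -4 (J(I, o) = -3 - 1 = -4)
(-1*(-34))*H(J(O(3), -2), -1) = (-1*(-34))*(-4*(-1)) = 34*4 = 136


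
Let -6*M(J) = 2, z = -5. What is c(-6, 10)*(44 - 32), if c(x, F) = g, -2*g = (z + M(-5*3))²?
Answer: -512/3 ≈ -170.67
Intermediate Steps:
M(J) = -⅓ (M(J) = -⅙*2 = -⅓)
g = -128/9 (g = -(-5 - ⅓)²/2 = -(-16/3)²/2 = -½*256/9 = -128/9 ≈ -14.222)
c(x, F) = -128/9
c(-6, 10)*(44 - 32) = -128*(44 - 32)/9 = -128/9*12 = -512/3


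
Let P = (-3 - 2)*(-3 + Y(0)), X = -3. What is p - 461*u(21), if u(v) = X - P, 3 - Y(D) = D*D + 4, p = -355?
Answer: 10248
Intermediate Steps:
Y(D) = -1 - D² (Y(D) = 3 - (D*D + 4) = 3 - (D² + 4) = 3 - (4 + D²) = 3 + (-4 - D²) = -1 - D²)
P = 20 (P = (-3 - 2)*(-3 + (-1 - 1*0²)) = -5*(-3 + (-1 - 1*0)) = -5*(-3 + (-1 + 0)) = -5*(-3 - 1) = -5*(-4) = 20)
u(v) = -23 (u(v) = -3 - 1*20 = -3 - 20 = -23)
p - 461*u(21) = -355 - 461*(-23) = -355 + 10603 = 10248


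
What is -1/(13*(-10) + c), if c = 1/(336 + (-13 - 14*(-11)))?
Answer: 477/62009 ≈ 0.0076924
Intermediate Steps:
c = 1/477 (c = 1/(336 + (-13 + 154)) = 1/(336 + 141) = 1/477 ≈ 0.0020964)
-1/(13*(-10) + c) = -1/(13*(-10) + 1/477) = -1/(-130 + 1/477) = -1/(-62009/477) = -1*(-477/62009) = 477/62009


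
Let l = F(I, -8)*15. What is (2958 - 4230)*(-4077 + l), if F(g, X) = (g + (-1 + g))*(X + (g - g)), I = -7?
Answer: 2896344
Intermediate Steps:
F(g, X) = X*(-1 + 2*g) (F(g, X) = (-1 + 2*g)*(X + 0) = (-1 + 2*g)*X = X*(-1 + 2*g))
l = 1800 (l = -8*(-1 + 2*(-7))*15 = -8*(-1 - 14)*15 = -8*(-15)*15 = 120*15 = 1800)
(2958 - 4230)*(-4077 + l) = (2958 - 4230)*(-4077 + 1800) = -1272*(-2277) = 2896344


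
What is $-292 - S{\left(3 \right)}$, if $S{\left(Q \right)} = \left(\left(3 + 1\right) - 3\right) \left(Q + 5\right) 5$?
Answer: $-332$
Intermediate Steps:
$S{\left(Q \right)} = 25 + 5 Q$ ($S{\left(Q \right)} = \left(4 - 3\right) \left(5 + Q\right) 5 = 1 \left(5 + Q\right) 5 = \left(5 + Q\right) 5 = 25 + 5 Q$)
$-292 - S{\left(3 \right)} = -292 - \left(25 + 5 \cdot 3\right) = -292 - \left(25 + 15\right) = -292 - 40 = -332$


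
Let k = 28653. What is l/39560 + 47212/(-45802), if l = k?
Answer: -277671007/905963560 ≈ -0.30649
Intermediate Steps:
l = 28653
l/39560 + 47212/(-45802) = 28653/39560 + 47212/(-45802) = 28653*(1/39560) + 47212*(-1/45802) = 28653/39560 - 23606/22901 = -277671007/905963560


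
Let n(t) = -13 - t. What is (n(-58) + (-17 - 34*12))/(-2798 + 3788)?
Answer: -38/99 ≈ -0.38384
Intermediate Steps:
(n(-58) + (-17 - 34*12))/(-2798 + 3788) = ((-13 - 1*(-58)) + (-17 - 34*12))/(-2798 + 3788) = ((-13 + 58) + (-17 - 408))/990 = (45 - 425)*(1/990) = -380*1/990 = -38/99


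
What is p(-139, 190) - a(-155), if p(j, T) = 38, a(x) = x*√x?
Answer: 38 + 155*I*√155 ≈ 38.0 + 1929.7*I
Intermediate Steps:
a(x) = x^(3/2)
p(-139, 190) - a(-155) = 38 - (-155)^(3/2) = 38 - (-155)*I*√155 = 38 + 155*I*√155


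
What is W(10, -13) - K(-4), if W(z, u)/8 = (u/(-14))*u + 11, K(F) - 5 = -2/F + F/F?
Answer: -211/14 ≈ -15.071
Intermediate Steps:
K(F) = 6 - 2/F (K(F) = 5 + (-2/F + F/F) = 5 + (-2/F + 1) = 5 + (1 - 2/F) = 6 - 2/F)
W(z, u) = 88 - 4*u²/7 (W(z, u) = 8*((u/(-14))*u + 11) = 8*((u*(-1/14))*u + 11) = 8*((-u/14)*u + 11) = 8*(-u²/14 + 11) = 8*(11 - u²/14) = 88 - 4*u²/7)
W(10, -13) - K(-4) = (88 - 4/7*(-13)²) - (6 - 2/(-4)) = (88 - 4/7*169) - (6 - 2*(-¼)) = (88 - 676/7) - (6 + ½) = -60/7 - 1*13/2 = -60/7 - 13/2 = -211/14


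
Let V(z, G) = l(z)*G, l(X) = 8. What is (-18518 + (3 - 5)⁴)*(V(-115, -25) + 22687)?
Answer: -416054474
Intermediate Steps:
V(z, G) = 8*G
(-18518 + (3 - 5)⁴)*(V(-115, -25) + 22687) = (-18518 + (3 - 5)⁴)*(8*(-25) + 22687) = (-18518 + (-2)⁴)*(-200 + 22687) = (-18518 + 16)*22487 = -18502*22487 = -416054474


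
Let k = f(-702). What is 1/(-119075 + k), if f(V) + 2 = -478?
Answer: -1/119555 ≈ -8.3644e-6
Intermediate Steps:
f(V) = -480 (f(V) = -2 - 478 = -480)
k = -480
1/(-119075 + k) = 1/(-119075 - 480) = 1/(-119555) = -1/119555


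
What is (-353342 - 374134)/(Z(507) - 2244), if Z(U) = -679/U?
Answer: 368830332/1138387 ≈ 323.99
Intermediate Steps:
(-353342 - 374134)/(Z(507) - 2244) = (-353342 - 374134)/(-679/507 - 2244) = -727476/(-679*1/507 - 2244) = -727476/(-679/507 - 2244) = -727476/(-1138387/507) = -727476*(-507/1138387) = 368830332/1138387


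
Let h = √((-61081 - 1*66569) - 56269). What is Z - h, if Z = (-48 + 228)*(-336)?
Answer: -60480 - I*√183919 ≈ -60480.0 - 428.86*I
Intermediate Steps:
Z = -60480 (Z = 180*(-336) = -60480)
h = I*√183919 (h = √((-61081 - 66569) - 56269) = √(-127650 - 56269) = √(-183919) = I*√183919 ≈ 428.86*I)
Z - h = -60480 - I*√183919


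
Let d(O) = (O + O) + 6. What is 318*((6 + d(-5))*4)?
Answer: 2544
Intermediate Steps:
d(O) = 6 + 2*O (d(O) = 2*O + 6 = 6 + 2*O)
318*((6 + d(-5))*4) = 318*((6 + (6 + 2*(-5)))*4) = 318*((6 + (6 - 10))*4) = 318*((6 - 4)*4) = 318*(2*4) = 318*8 = 2544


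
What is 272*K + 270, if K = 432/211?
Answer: 174474/211 ≈ 826.89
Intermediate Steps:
K = 432/211 (K = 432*(1/211) = 432/211 ≈ 2.0474)
272*K + 270 = 272*(432/211) + 270 = 117504/211 + 270 = 174474/211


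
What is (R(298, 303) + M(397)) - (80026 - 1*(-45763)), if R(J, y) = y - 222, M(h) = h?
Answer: -125311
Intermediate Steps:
R(J, y) = -222 + y
(R(298, 303) + M(397)) - (80026 - 1*(-45763)) = ((-222 + 303) + 397) - (80026 - 1*(-45763)) = (81 + 397) - (80026 + 45763) = 478 - 1*125789 = 478 - 125789 = -125311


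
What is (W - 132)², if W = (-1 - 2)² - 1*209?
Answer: 110224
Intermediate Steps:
W = -200 (W = (-3)² - 209 = 9 - 209 = -200)
(W - 132)² = (-200 - 132)² = (-332)² = 110224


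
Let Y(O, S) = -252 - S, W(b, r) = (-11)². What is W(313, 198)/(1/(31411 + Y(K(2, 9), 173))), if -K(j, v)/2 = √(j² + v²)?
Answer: 3749306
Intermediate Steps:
K(j, v) = -2*√(j² + v²)
W(b, r) = 121
W(313, 198)/(1/(31411 + Y(K(2, 9), 173))) = 121/(1/(31411 + (-252 - 1*173))) = 121/(1/(31411 + (-252 - 173))) = 121/(1/(31411 - 425)) = 121/(1/30986) = 121*30986 = 3749306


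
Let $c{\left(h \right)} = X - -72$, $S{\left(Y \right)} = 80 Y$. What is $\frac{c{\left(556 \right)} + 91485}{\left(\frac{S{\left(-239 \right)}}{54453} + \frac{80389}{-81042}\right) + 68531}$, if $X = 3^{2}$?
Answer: $\frac{44897658784524}{33602223024061} \approx 1.3362$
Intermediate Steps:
$X = 9$
$c{\left(h \right)} = 81$ ($c{\left(h \right)} = 9 - -72 = 9 + 72 = 81$)
$\frac{c{\left(556 \right)} + 91485}{\left(\frac{S{\left(-239 \right)}}{54453} + \frac{80389}{-81042}\right) + 68531} = \frac{81 + 91485}{\left(\frac{80 \left(-239\right)}{54453} + \frac{80389}{-81042}\right) + 68531} = \frac{91566}{\left(\left(-19120\right) \frac{1}{54453} + 80389 \left(- \frac{1}{81042}\right)\right) + 68531} = \frac{91566}{\left(- \frac{19120}{54453} - \frac{80389}{81042}\right) + 68531} = \frac{91566}{- \frac{658549473}{490331114} + 68531} = \frac{91566}{\frac{33602223024061}{490331114}} = 91566 \cdot \frac{490331114}{33602223024061} = \frac{44897658784524}{33602223024061}$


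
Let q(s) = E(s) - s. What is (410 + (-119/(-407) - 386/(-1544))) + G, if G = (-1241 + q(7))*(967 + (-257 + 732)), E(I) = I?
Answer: -2912673453/1628 ≈ -1.7891e+6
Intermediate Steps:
q(s) = 0 (q(s) = s - s = 0)
G = -1789522 (G = (-1241 + 0)*(967 + (-257 + 732)) = -1241*(967 + 475) = -1241*1442 = -1789522)
(410 + (-119/(-407) - 386/(-1544))) + G = (410 + (-119/(-407) - 386/(-1544))) - 1789522 = (410 + (-119*(-1/407) - 386*(-1/1544))) - 1789522 = (410 + (119/407 + ¼)) - 1789522 = (410 + 883/1628) - 1789522 = 668363/1628 - 1789522 = -2912673453/1628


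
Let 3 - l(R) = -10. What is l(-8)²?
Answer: 169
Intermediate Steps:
l(R) = 13 (l(R) = 3 - 1*(-10) = 3 + 10 = 13)
l(-8)² = 13² = 169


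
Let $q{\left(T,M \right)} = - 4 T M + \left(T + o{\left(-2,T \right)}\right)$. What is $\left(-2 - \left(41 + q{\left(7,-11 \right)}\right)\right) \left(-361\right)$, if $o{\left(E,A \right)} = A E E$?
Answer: $139346$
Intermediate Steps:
$o{\left(E,A \right)} = A E^{2}$
$q{\left(T,M \right)} = 5 T - 4 M T$ ($q{\left(T,M \right)} = - 4 T M + \left(T + T \left(-2\right)^{2}\right) = - 4 M T + \left(T + T 4\right) = - 4 M T + \left(T + 4 T\right) = - 4 M T + 5 T = 5 T - 4 M T$)
$\left(-2 - \left(41 + q{\left(7,-11 \right)}\right)\right) \left(-361\right) = \left(-2 - \left(41 + 7 \left(5 - -44\right)\right)\right) \left(-361\right) = \left(-2 - \left(41 + 7 \left(5 + 44\right)\right)\right) \left(-361\right) = \left(-2 - \left(41 + 7 \cdot 49\right)\right) \left(-361\right) = \left(-2 - 384\right) \left(-361\right) = \left(-386\right) \left(-361\right) = 139346$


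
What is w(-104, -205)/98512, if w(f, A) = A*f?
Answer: 2665/12314 ≈ 0.21642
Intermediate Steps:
w(-104, -205)/98512 = -205*(-104)/98512 = 21320*(1/98512) = 2665/12314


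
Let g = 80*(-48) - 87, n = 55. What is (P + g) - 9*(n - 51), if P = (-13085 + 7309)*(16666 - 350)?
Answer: -94245179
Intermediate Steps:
g = -3927 (g = -3840 - 87 = -3927)
P = -94241216 (P = -5776*16316 = -94241216)
(P + g) - 9*(n - 51) = (-94241216 - 3927) - 9*(55 - 51) = -94245143 - 9*4 = -94245143 - 36 = -94245179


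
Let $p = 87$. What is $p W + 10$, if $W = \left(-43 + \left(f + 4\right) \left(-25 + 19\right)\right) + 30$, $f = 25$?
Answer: $-16259$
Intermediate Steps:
$W = -187$ ($W = \left(-43 + \left(25 + 4\right) \left(-25 + 19\right)\right) + 30 = \left(-43 + 29 \left(-6\right)\right) + 30 = \left(-43 - 174\right) + 30 = -217 + 30 = -187$)
$p W + 10 = 87 \left(-187\right) + 10 = -16269 + 10 = -16259$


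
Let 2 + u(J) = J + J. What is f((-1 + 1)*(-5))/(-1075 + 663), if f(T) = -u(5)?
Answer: 2/103 ≈ 0.019417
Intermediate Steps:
u(J) = -2 + 2*J (u(J) = -2 + (J + J) = -2 + 2*J)
f(T) = -8 (f(T) = -(-2 + 2*5) = -(-2 + 10) = -1*8 = -8)
f((-1 + 1)*(-5))/(-1075 + 663) = -8/(-1075 + 663) = -8/(-412) = -8*(-1/412) = 2/103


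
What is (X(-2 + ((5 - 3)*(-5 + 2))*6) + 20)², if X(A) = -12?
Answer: 64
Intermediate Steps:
(X(-2 + ((5 - 3)*(-5 + 2))*6) + 20)² = (-12 + 20)² = 8² = 64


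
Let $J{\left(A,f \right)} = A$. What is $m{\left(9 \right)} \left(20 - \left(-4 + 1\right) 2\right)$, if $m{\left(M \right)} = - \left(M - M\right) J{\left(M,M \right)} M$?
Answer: $0$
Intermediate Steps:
$m{\left(M \right)} = 0$ ($m{\left(M \right)} = - \left(M - M\right) M M = - 0 M M = - 0 M = \left(-1\right) 0 = 0$)
$m{\left(9 \right)} \left(20 - \left(-4 + 1\right) 2\right) = 0 \left(20 - \left(-4 + 1\right) 2\right) = 0 \left(20 - \left(-3\right) 2\right) = 0 \left(20 - -6\right) = 0 \left(20 + 6\right) = 0 \cdot 26 = 0$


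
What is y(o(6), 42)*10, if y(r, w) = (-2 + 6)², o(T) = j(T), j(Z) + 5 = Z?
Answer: 160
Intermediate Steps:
j(Z) = -5 + Z
o(T) = -5 + T
y(r, w) = 16 (y(r, w) = 4² = 16)
y(o(6), 42)*10 = 16*10 = 160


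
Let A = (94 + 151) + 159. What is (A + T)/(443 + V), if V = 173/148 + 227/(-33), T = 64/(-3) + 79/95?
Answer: 177935516/202893875 ≈ 0.87699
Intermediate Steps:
T = -5843/285 (T = 64*(-⅓) + 79*(1/95) = -64/3 + 79/95 = -5843/285 ≈ -20.502)
A = 404 (A = 245 + 159 = 404)
V = -27887/4884 (V = 173*(1/148) + 227*(-1/33) = 173/148 - 227/33 = -27887/4884 ≈ -5.7099)
(A + T)/(443 + V) = (404 - 5843/285)/(443 - 27887/4884) = 109297/(285*(2135725/4884)) = (109297/285)*(4884/2135725) = 177935516/202893875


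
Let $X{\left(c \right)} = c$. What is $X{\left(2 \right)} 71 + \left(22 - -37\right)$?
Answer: $201$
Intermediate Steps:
$X{\left(2 \right)} 71 + \left(22 - -37\right) = 2 \cdot 71 + \left(22 - -37\right) = 142 + \left(22 + 37\right) = 142 + 59 = 201$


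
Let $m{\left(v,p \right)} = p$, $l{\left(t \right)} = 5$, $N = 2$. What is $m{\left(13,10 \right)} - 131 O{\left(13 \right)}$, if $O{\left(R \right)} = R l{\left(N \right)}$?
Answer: $-8505$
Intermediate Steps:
$O{\left(R \right)} = 5 R$ ($O{\left(R \right)} = R 5 = 5 R$)
$m{\left(13,10 \right)} - 131 O{\left(13 \right)} = 10 - 131 \cdot 5 \cdot 13 = 10 - 8515 = -8505$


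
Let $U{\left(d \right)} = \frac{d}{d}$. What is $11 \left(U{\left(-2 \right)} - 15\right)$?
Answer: $-154$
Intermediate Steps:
$U{\left(d \right)} = 1$
$11 \left(U{\left(-2 \right)} - 15\right) = 11 \left(1 - 15\right) = 11 \left(-14\right) = -154$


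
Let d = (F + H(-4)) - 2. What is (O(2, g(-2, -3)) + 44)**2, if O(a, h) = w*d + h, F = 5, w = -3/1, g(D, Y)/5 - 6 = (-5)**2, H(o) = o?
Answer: 40804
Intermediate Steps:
g(D, Y) = 155 (g(D, Y) = 30 + 5*(-5)**2 = 30 + 5*25 = 30 + 125 = 155)
w = -3 (w = -3*1 = -3)
d = -1 (d = (5 - 4) - 2 = 1 - 2 = -1)
O(a, h) = 3 + h (O(a, h) = -3*(-1) + h = 3 + h)
(O(2, g(-2, -3)) + 44)**2 = ((3 + 155) + 44)**2 = (158 + 44)**2 = 202**2 = 40804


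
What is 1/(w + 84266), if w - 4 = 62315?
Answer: 1/146585 ≈ 6.8220e-6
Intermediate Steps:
w = 62319 (w = 4 + 62315 = 62319)
1/(w + 84266) = 1/(62319 + 84266) = 1/146585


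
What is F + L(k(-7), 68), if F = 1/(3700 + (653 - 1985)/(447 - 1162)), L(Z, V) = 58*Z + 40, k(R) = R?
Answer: -968739797/2646832 ≈ -366.00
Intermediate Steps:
L(Z, V) = 40 + 58*Z
F = 715/2646832 (F = 1/(3700 - 1332/(-715)) = 1/(3700 - 1332*(-1/715)) = 1/(3700 + 1332/715) = 1/(2646832/715) = 715/2646832 ≈ 0.00027013)
F + L(k(-7), 68) = 715/2646832 + (40 + 58*(-7)) = 715/2646832 + (40 - 406) = 715/2646832 - 366 = -968739797/2646832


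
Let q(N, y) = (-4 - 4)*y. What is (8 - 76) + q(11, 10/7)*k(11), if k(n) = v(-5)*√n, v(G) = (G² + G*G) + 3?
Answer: -68 - 4240*√11/7 ≈ -2076.9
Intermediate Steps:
v(G) = 3 + 2*G² (v(G) = (G² + G²) + 3 = 2*G² + 3 = 3 + 2*G²)
q(N, y) = -8*y
k(n) = 53*√n (k(n) = (3 + 2*(-5)²)*√n = (3 + 2*25)*√n = (3 + 50)*√n = 53*√n)
(8 - 76) + q(11, 10/7)*k(11) = (8 - 76) + (-80/7)*(53*√11) = -68 + (-80/7)*(53*√11) = -68 + (-8*10/7)*(53*√11) = -68 - 4240*√11/7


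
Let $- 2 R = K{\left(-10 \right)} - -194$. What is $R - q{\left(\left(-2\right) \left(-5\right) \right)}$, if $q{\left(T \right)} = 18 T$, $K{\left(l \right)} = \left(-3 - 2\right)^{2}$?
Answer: $- \frac{579}{2} \approx -289.5$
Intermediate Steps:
$K{\left(l \right)} = 25$ ($K{\left(l \right)} = \left(-5\right)^{2} = 25$)
$R = - \frac{219}{2}$ ($R = - \frac{25 - -194}{2} = - \frac{25 + 194}{2} = \left(- \frac{1}{2}\right) 219 = - \frac{219}{2} \approx -109.5$)
$R - q{\left(\left(-2\right) \left(-5\right) \right)} = - \frac{219}{2} - 18 \left(\left(-2\right) \left(-5\right)\right) = - \frac{219}{2} - 18 \cdot 10 = - \frac{219}{2} - 180 = - \frac{579}{2}$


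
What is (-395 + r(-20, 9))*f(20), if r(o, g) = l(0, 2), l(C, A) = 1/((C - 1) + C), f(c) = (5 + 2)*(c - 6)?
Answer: -38808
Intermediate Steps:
f(c) = -42 + 7*c (f(c) = 7*(-6 + c) = -42 + 7*c)
l(C, A) = 1/(-1 + 2*C) (l(C, A) = 1/((-1 + C) + C) = 1/(-1 + 2*C))
r(o, g) = -1 (r(o, g) = 1/(-1 + 2*0) = 1/(-1 + 0) = 1/(-1) = -1)
(-395 + r(-20, 9))*f(20) = (-395 - 1)*(-42 + 7*20) = -396*(-42 + 140) = -396*98 = -38808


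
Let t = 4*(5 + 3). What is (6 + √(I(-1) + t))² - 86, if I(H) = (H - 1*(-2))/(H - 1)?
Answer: -37/2 + 18*√14 ≈ 48.850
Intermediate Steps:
I(H) = (2 + H)/(-1 + H) (I(H) = (H + 2)/(-1 + H) = (2 + H)/(-1 + H))
t = 32 (t = 4*8 = 32)
(6 + √(I(-1) + t))² - 86 = (6 + √((2 - 1)/(-1 - 1) + 32))² - 86 = (6 + √(1/(-2) + 32))² - 86 = (6 + √(-½*1 + 32))² - 86 = (6 + √(-½ + 32))² - 86 = (6 + √(63/2))² - 86 = (6 + 3*√14/2)² - 86 = -86 + (6 + 3*√14/2)²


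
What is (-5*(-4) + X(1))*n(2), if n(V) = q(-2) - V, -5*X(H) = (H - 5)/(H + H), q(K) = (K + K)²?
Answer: 1428/5 ≈ 285.60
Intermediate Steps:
q(K) = 4*K² (q(K) = (2*K)² = 4*K²)
X(H) = -(-5 + H)/(10*H) (X(H) = -(H - 5)/(5*(H + H)) = -(-5 + H)/(5*(2*H)) = -(-5 + H)*1/(2*H)/5 = -(-5 + H)/(10*H))
n(V) = 16 - V (n(V) = 4*(-2)² - V = 4*4 - V = 16 - V)
(-5*(-4) + X(1))*n(2) = (-5*(-4) + (⅒)*(5 - 1*1)/1)*(16 - 1*2) = (20 + (⅒)*1*(5 - 1))*(16 - 2) = (20 + (⅒)*1*4)*14 = (20 + ⅖)*14 = (102/5)*14 = 1428/5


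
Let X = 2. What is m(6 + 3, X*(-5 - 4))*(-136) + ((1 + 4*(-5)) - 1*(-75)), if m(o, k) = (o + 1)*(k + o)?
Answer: 12296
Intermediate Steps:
m(o, k) = (1 + o)*(k + o)
m(6 + 3, X*(-5 - 4))*(-136) + ((1 + 4*(-5)) - 1*(-75)) = (2*(-5 - 4) + (6 + 3) + (6 + 3)**2 + (2*(-5 - 4))*(6 + 3))*(-136) + ((1 + 4*(-5)) - 1*(-75)) = (2*(-9) + 9 + 9**2 + (2*(-9))*9)*(-136) + ((1 - 20) + 75) = (-18 + 9 + 81 - 18*9)*(-136) + (-19 + 75) = (-18 + 9 + 81 - 162)*(-136) + 56 = -90*(-136) + 56 = 12240 + 56 = 12296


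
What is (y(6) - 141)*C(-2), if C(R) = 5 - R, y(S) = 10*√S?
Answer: -987 + 70*√6 ≈ -815.54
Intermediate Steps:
(y(6) - 141)*C(-2) = (10*√6 - 141)*(5 - 1*(-2)) = (-141 + 10*√6)*(5 + 2) = (-141 + 10*√6)*7 = -987 + 70*√6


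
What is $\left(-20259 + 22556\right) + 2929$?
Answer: $5226$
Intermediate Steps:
$\left(-20259 + 22556\right) + 2929 = 2297 + 2929 = 5226$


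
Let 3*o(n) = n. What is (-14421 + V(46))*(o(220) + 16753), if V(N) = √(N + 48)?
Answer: -242652553 + 50479*√94/3 ≈ -2.4249e+8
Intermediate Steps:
o(n) = n/3
V(N) = √(48 + N)
(-14421 + V(46))*(o(220) + 16753) = (-14421 + √(48 + 46))*((⅓)*220 + 16753) = (-14421 + √94)*(220/3 + 16753) = (-14421 + √94)*(50479/3) = -242652553 + 50479*√94/3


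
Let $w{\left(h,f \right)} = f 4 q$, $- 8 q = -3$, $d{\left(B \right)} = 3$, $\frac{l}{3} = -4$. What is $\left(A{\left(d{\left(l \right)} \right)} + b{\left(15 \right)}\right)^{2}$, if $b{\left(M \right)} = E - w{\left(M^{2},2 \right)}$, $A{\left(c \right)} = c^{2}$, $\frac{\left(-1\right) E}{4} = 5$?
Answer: $196$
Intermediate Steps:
$l = -12$ ($l = 3 \left(-4\right) = -12$)
$E = -20$ ($E = \left(-4\right) 5 = -20$)
$q = \frac{3}{8}$ ($q = \left(- \frac{1}{8}\right) \left(-3\right) = \frac{3}{8} \approx 0.375$)
$w{\left(h,f \right)} = \frac{3 f}{2}$ ($w{\left(h,f \right)} = f 4 \cdot \frac{3}{8} = 4 f \frac{3}{8} = \frac{3 f}{2}$)
$b{\left(M \right)} = -23$ ($b{\left(M \right)} = -20 - \frac{3}{2} \cdot 2 = -20 - 3 = -23$)
$\left(A{\left(d{\left(l \right)} \right)} + b{\left(15 \right)}\right)^{2} = \left(3^{2} - 23\right)^{2} = \left(9 - 23\right)^{2} = \left(-14\right)^{2} = 196$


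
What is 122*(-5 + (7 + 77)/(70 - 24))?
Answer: -8906/23 ≈ -387.22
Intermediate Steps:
122*(-5 + (7 + 77)/(70 - 24)) = 122*(-5 + 84/46) = 122*(-5 + 84*(1/46)) = 122*(-5 + 42/23) = 122*(-73/23) = -8906/23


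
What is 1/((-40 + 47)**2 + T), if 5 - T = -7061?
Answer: 1/7115 ≈ 0.00014055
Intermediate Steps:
T = 7066 (T = 5 - 1*(-7061) = 5 + 7061 = 7066)
1/((-40 + 47)**2 + T) = 1/((-40 + 47)**2 + 7066) = 1/(7**2 + 7066) = 1/(49 + 7066) = 1/7115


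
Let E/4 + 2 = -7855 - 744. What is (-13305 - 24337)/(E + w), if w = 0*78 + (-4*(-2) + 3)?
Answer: 37642/34393 ≈ 1.0945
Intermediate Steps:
E = -34404 (E = -8 + 4*(-7855 - 744) = -8 + 4*(-8599) = -8 - 34396 = -34404)
w = 11 (w = 0 + (8 + 3) = 0 + 11 = 11)
(-13305 - 24337)/(E + w) = (-13305 - 24337)/(-34404 + 11) = -37642/(-34393) = -37642*(-1/34393) = 37642/34393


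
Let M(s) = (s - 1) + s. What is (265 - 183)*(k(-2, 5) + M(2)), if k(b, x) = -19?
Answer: -1312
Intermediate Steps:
M(s) = -1 + 2*s (M(s) = (-1 + s) + s = -1 + 2*s)
(265 - 183)*(k(-2, 5) + M(2)) = (265 - 183)*(-19 + (-1 + 2*2)) = 82*(-19 + (-1 + 4)) = 82*(-19 + 3) = 82*(-16) = -1312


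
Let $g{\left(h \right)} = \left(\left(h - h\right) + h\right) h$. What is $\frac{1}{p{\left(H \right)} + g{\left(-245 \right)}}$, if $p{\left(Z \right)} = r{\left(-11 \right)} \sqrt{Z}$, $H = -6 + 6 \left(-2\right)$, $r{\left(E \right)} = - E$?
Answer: $\frac{60025}{3603002803} - \frac{33 i \sqrt{2}}{3603002803} \approx 1.666 \cdot 10^{-5} - 1.2953 \cdot 10^{-8} i$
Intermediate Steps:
$H = -18$ ($H = -6 - 12 = -18$)
$g{\left(h \right)} = h^{2}$ ($g{\left(h \right)} = \left(0 + h\right) h = h h = h^{2}$)
$p{\left(Z \right)} = 11 \sqrt{Z}$ ($p{\left(Z \right)} = \left(-1\right) \left(-11\right) \sqrt{Z} = 11 \sqrt{Z}$)
$\frac{1}{p{\left(H \right)} + g{\left(-245 \right)}} = \frac{1}{11 \sqrt{-18} + \left(-245\right)^{2}} = \frac{1}{11 \cdot 3 i \sqrt{2} + 60025} = \frac{1}{33 i \sqrt{2} + 60025} = \frac{1}{60025 + 33 i \sqrt{2}}$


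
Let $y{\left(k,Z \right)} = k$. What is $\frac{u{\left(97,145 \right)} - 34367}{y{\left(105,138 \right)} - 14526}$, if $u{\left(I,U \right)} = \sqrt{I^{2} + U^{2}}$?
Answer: $\frac{34367}{14421} - \frac{\sqrt{30434}}{14421} \approx 2.371$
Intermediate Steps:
$\frac{u{\left(97,145 \right)} - 34367}{y{\left(105,138 \right)} - 14526} = \frac{\sqrt{97^{2} + 145^{2}} - 34367}{105 - 14526} = \frac{\sqrt{9409 + 21025} - 34367}{-14421} = \left(\sqrt{30434} - 34367\right) \left(- \frac{1}{14421}\right) = \left(-34367 + \sqrt{30434}\right) \left(- \frac{1}{14421}\right) = \frac{34367}{14421} - \frac{\sqrt{30434}}{14421}$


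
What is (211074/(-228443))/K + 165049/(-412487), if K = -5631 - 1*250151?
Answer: -4821995654386418/12051139226164231 ≈ -0.40013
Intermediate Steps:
K = -255782 (K = -5631 - 250151 = -255782)
(211074/(-228443))/K + 165049/(-412487) = (211074/(-228443))/(-255782) + 165049/(-412487) = (211074*(-1/228443))*(-1/255782) + 165049*(-1/412487) = -211074/228443*(-1/255782) - 165049/412487 = 105537/29215803713 - 165049/412487 = -4821995654386418/12051139226164231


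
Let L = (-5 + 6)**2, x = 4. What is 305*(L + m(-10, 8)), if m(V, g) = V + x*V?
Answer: -14945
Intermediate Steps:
L = 1 (L = 1**2 = 1)
m(V, g) = 5*V (m(V, g) = V + 4*V = 5*V)
305*(L + m(-10, 8)) = 305*(1 + 5*(-10)) = 305*(1 - 50) = 305*(-49) = -14945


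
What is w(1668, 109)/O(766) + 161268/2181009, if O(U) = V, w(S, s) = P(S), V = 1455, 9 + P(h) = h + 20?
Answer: 1298853017/1057789365 ≈ 1.2279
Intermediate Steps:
P(h) = 11 + h (P(h) = -9 + (h + 20) = -9 + (20 + h) = 11 + h)
w(S, s) = 11 + S
O(U) = 1455
w(1668, 109)/O(766) + 161268/2181009 = (11 + 1668)/1455 + 161268/2181009 = 1679*(1/1455) + 161268*(1/2181009) = 1679/1455 + 53756/727003 = 1298853017/1057789365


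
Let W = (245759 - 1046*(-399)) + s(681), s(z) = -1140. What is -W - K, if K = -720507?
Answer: 58534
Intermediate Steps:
W = 661973 (W = (245759 - 1046*(-399)) - 1140 = (245759 + 417354) - 1140 = 663113 - 1140 = 661973)
-W - K = -1*661973 - 1*(-720507) = -661973 + 720507 = 58534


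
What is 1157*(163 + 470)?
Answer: 732381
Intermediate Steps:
1157*(163 + 470) = 1157*633 = 732381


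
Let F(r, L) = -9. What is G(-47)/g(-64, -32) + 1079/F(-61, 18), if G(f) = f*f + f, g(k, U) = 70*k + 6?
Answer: -2423452/20133 ≈ -120.37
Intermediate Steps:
g(k, U) = 6 + 70*k
G(f) = f + f² (G(f) = f² + f = f + f²)
G(-47)/g(-64, -32) + 1079/F(-61, 18) = (-47*(1 - 47))/(6 + 70*(-64)) + 1079/(-9) = (-47*(-46))/(6 - 4480) + 1079*(-⅑) = 2162/(-4474) - 1079/9 = 2162*(-1/4474) - 1079/9 = -1081/2237 - 1079/9 = -2423452/20133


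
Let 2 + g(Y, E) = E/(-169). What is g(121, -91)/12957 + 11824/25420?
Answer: 497790851/1070442555 ≈ 0.46503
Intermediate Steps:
g(Y, E) = -2 - E/169 (g(Y, E) = -2 + E/(-169) = -2 + E*(-1/169) = -2 - E/169)
g(121, -91)/12957 + 11824/25420 = (-2 - 1/169*(-91))/12957 + 11824/25420 = (-2 + 7/13)*(1/12957) + 11824*(1/25420) = -19/13*1/12957 + 2956/6355 = -19/168441 + 2956/6355 = 497790851/1070442555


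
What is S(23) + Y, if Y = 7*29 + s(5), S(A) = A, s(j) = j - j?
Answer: 226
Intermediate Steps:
s(j) = 0
Y = 203 (Y = 7*29 + 0 = 203 + 0 = 203)
S(23) + Y = 23 + 203 = 226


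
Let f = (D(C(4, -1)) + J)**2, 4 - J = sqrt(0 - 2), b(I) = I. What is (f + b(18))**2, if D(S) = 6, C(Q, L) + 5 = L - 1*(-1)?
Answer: 12656 - 4640*I*sqrt(2) ≈ 12656.0 - 6562.0*I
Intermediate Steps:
C(Q, L) = -4 + L (C(Q, L) = -5 + (L - 1*(-1)) = -5 + (L + 1) = -5 + (1 + L) = -4 + L)
J = 4 - I*sqrt(2) (J = 4 - sqrt(0 - 2) = 4 - sqrt(-2) = 4 - I*sqrt(2) ≈ 4.0 - 1.4142*I)
f = (10 - I*sqrt(2))**2 (f = (6 + (4 - I*sqrt(2)))**2 = (10 - I*sqrt(2))**2 ≈ 98.0 - 28.284*I)
(f + b(18))**2 = ((10 - I*sqrt(2))**2 + 18)**2 = (18 + (10 - I*sqrt(2))**2)**2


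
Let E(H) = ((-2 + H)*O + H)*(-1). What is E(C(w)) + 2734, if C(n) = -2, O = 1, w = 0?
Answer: 2740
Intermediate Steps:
E(H) = 2 - 2*H (E(H) = ((-2 + H)*1 + H)*(-1) = ((-2 + H) + H)*(-1) = (-2 + 2*H)*(-1) = 2 - 2*H)
E(C(w)) + 2734 = (2 - 2*(-2)) + 2734 = (2 + 4) + 2734 = 6 + 2734 = 2740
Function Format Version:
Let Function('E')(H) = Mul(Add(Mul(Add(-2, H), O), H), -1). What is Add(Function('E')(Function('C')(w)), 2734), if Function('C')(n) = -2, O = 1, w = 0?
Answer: 2740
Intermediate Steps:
Function('E')(H) = Add(2, Mul(-2, H)) (Function('E')(H) = Mul(Add(Mul(Add(-2, H), 1), H), -1) = Mul(Add(Add(-2, H), H), -1) = Mul(Add(-2, Mul(2, H)), -1) = Add(2, Mul(-2, H)))
Add(Function('E')(Function('C')(w)), 2734) = Add(Add(2, Mul(-2, -2)), 2734) = Add(Add(2, 4), 2734) = Add(6, 2734) = 2740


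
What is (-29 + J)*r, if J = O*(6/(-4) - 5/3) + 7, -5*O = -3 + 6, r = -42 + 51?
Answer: -1809/10 ≈ -180.90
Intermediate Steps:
r = 9
O = -3/5 (O = -(-3 + 6)/5 = -1/5*3 = -3/5 ≈ -0.60000)
J = 89/10 (J = -3*(6/(-4) - 5/3)/5 + 7 = -3*(6*(-1/4) - 5*1/3)/5 + 7 = -3*(-3/2 - 5/3)/5 + 7 = -3/5*(-19/6) + 7 = 19/10 + 7 = 89/10 ≈ 8.9000)
(-29 + J)*r = (-29 + 89/10)*9 = -201/10*9 = -1809/10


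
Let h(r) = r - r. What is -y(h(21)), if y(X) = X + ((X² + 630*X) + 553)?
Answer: -553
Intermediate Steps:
h(r) = 0
y(X) = 553 + X² + 631*X (y(X) = X + (553 + X² + 630*X) = 553 + X² + 631*X)
-y(h(21)) = -(553 + 0² + 631*0) = -(553 + 0 + 0) = -1*553 = -553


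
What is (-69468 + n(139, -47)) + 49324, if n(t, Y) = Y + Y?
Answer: -20238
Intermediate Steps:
n(t, Y) = 2*Y
(-69468 + n(139, -47)) + 49324 = (-69468 + 2*(-47)) + 49324 = (-69468 - 94) + 49324 = -69562 + 49324 = -20238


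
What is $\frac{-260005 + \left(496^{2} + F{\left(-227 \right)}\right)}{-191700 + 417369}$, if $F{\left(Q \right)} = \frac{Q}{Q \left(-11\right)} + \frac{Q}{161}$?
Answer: $- \frac{8259059}{133219933} \approx -0.061996$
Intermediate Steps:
$F{\left(Q \right)} = - \frac{1}{11} + \frac{Q}{161}$ ($F{\left(Q \right)} = \frac{Q}{\left(-11\right) Q} + Q \frac{1}{161} = Q \left(- \frac{1}{11 Q}\right) + \frac{Q}{161} = - \frac{1}{11} + \frac{Q}{161}$)
$\frac{-260005 + \left(496^{2} + F{\left(-227 \right)}\right)}{-191700 + 417369} = \frac{-260005 + \left(496^{2} + \left(- \frac{1}{11} + \frac{1}{161} \left(-227\right)\right)\right)}{-191700 + 417369} = \frac{-260005 + \left(246016 - \frac{2658}{1771}\right)}{225669} = \left(-260005 + \left(246016 - \frac{2658}{1771}\right)\right) \frac{1}{225669} = \left(-260005 + \frac{435691678}{1771}\right) \frac{1}{225669} = \left(- \frac{24777177}{1771}\right) \frac{1}{225669} = - \frac{8259059}{133219933}$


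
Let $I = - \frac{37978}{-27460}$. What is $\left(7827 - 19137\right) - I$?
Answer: $- \frac{155305289}{13730} \approx -11311.0$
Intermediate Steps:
$I = \frac{18989}{13730}$ ($I = \left(-37978\right) \left(- \frac{1}{27460}\right) = \frac{18989}{13730} \approx 1.383$)
$\left(7827 - 19137\right) - I = \left(7827 - 19137\right) - \frac{18989}{13730} = -11310 - \frac{18989}{13730} = - \frac{155305289}{13730}$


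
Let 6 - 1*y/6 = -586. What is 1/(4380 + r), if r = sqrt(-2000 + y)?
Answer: 1095/4795712 - sqrt(97)/4795712 ≈ 0.00022628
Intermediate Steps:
y = 3552 (y = 36 - 6*(-586) = 36 + 3516 = 3552)
r = 4*sqrt(97) (r = sqrt(-2000 + 3552) = sqrt(1552) = 4*sqrt(97) ≈ 39.395)
1/(4380 + r) = 1/(4380 + 4*sqrt(97))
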